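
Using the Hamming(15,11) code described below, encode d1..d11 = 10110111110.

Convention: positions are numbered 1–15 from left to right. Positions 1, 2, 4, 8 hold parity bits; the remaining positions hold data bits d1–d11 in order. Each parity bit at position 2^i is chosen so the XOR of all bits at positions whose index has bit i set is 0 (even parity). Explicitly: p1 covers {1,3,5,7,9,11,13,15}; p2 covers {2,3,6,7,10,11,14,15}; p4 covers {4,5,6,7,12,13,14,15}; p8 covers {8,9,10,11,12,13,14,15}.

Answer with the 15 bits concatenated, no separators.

Place data at non-parity positions: p1 p2 1 p4 0 1 1 p8 0 1 1 1 1 1 0
p1 (pos 1,3,5,7,9,11,13,15): XOR of data positions = 1⊕0⊕1⊕0⊕1⊕1⊕0 = 0
p2 (pos 2,3,6,7,10,11,14,15): XOR of data positions = 1⊕1⊕1⊕1⊕1⊕1⊕0 = 0
p4 (pos 4,5,6,7,12,13,14,15): XOR of data positions = 0⊕1⊕1⊕1⊕1⊕1⊕0 = 1
p8 (pos 8,9,10,11,12,13,14,15): XOR of data positions = 0⊕1⊕1⊕1⊕1⊕1⊕0 = 1
Codeword: 001101110111110

001101110111110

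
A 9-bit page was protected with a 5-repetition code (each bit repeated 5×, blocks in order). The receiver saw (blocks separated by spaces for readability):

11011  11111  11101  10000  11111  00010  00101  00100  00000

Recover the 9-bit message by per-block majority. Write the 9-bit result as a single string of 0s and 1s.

Block 1 (11011): 4 ones → 1
Block 2 (11111): 5 ones → 1
Block 3 (11101): 4 ones → 1
Block 4 (10000): 1 one → 0
Block 5 (11111): 5 ones → 1
Block 6 (00010): 1 one → 0
Block 7 (00101): 2 ones → 0
Block 8 (00100): 1 one → 0
Block 9 (00000): 0 ones → 0

111010000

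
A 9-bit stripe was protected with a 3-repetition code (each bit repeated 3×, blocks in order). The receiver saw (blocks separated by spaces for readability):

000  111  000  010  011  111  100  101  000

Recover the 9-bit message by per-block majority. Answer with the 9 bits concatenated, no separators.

Block 1 (000): 0 ones → 0
Block 2 (111): 3 ones → 1
Block 3 (000): 0 ones → 0
Block 4 (010): 1 one → 0
Block 5 (011): 2 ones → 1
Block 6 (111): 3 ones → 1
Block 7 (100): 1 one → 0
Block 8 (101): 2 ones → 1
Block 9 (000): 0 ones → 0

010011010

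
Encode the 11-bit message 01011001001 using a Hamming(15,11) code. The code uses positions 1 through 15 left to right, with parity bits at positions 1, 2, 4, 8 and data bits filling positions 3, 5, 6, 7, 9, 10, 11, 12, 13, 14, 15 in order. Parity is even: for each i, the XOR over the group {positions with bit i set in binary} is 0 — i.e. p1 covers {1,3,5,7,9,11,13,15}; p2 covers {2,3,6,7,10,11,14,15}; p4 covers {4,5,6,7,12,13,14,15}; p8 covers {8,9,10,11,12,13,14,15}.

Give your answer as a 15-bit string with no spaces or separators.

Place data at non-parity positions: p1 p2 0 p4 1 0 1 p8 1 0 0 1 0 0 1
p1 (pos 1,3,5,7,9,11,13,15): XOR of data positions = 0⊕1⊕1⊕1⊕0⊕0⊕1 = 0
p2 (pos 2,3,6,7,10,11,14,15): XOR of data positions = 0⊕0⊕1⊕0⊕0⊕0⊕1 = 0
p4 (pos 4,5,6,7,12,13,14,15): XOR of data positions = 1⊕0⊕1⊕1⊕0⊕0⊕1 = 0
p8 (pos 8,9,10,11,12,13,14,15): XOR of data positions = 1⊕0⊕0⊕1⊕0⊕0⊕1 = 1
Codeword: 000010111001001

000010111001001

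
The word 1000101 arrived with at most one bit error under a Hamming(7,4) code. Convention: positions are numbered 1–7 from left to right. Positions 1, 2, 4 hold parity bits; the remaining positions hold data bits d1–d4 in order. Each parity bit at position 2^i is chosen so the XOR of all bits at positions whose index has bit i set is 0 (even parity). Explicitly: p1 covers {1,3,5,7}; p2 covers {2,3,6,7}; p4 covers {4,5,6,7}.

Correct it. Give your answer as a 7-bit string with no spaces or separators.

1010101

s1 (pos 1,3,5,7): 1⊕0⊕1⊕1 = 1
s2 (pos 2,3,6,7): 0⊕0⊕0⊕1 = 1
s4 (pos 4,5,6,7): 0⊕1⊕0⊕1 = 0
Syndrome s4…s1 = 011 → error at position 3.
Flip position 3: 1000101 → 1010101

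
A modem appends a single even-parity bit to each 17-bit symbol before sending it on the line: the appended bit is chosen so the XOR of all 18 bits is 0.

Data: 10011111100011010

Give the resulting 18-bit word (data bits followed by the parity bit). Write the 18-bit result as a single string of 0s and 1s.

XOR of the 17 data bits: 1⊕0⊕0⊕1⊕1⊕1⊕1⊕1⊕1⊕0⊕0⊕0⊕1⊕1⊕0⊕1⊕0 = 0
Parity bit = 0 (so all 18 bits XOR to 0).

100111111000110100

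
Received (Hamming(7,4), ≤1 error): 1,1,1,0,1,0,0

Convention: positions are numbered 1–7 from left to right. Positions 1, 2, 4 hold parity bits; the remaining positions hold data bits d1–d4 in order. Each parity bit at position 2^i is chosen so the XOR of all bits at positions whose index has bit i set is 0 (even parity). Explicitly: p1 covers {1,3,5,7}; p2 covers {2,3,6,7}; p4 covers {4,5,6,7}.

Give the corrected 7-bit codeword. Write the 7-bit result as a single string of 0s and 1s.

1110000

s1 (pos 1,3,5,7): 1⊕1⊕1⊕0 = 1
s2 (pos 2,3,6,7): 1⊕1⊕0⊕0 = 0
s4 (pos 4,5,6,7): 0⊕1⊕0⊕0 = 1
Syndrome s4…s1 = 101 → error at position 5.
Flip position 5: 1110100 → 1110000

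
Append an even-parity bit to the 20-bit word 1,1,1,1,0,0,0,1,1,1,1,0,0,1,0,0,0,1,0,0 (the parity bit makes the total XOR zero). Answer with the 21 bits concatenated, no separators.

111100011110010001000

XOR of the 20 data bits: 1⊕1⊕1⊕1⊕0⊕0⊕0⊕1⊕1⊕1⊕1⊕0⊕0⊕1⊕0⊕0⊕0⊕1⊕0⊕0 = 0
Parity bit = 0 (so all 21 bits XOR to 0).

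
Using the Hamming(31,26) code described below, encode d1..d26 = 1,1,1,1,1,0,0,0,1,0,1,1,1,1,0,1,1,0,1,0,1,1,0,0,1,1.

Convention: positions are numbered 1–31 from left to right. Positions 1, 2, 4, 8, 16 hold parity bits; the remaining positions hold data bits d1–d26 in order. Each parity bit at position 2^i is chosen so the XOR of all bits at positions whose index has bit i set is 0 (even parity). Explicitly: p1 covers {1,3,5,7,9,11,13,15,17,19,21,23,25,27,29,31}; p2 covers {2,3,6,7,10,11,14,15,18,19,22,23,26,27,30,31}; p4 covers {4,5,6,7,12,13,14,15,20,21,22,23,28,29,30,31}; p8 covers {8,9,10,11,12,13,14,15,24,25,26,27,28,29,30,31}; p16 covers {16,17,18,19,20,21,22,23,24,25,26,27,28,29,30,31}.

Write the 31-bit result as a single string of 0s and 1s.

1111111010001010111011010110011

Place data at non-parity positions: p1 p2 1 p4 1 1 1 p8 1 0 0 0 1 0 1 p16 1 1 1 0 1 1 0 1 0 1 1 0 0 1 1
p1 (pos 1,3,5,7,9,11,13,15,17,19,21,23,25,27,29,31): XOR of data positions = 1⊕1⊕1⊕1⊕0⊕1⊕1⊕1⊕1⊕1⊕0⊕0⊕1⊕0⊕1 = 1
p2 (pos 2,3,6,7,10,11,14,15,18,19,22,23,26,27,30,31): XOR of data positions = 1⊕1⊕1⊕0⊕0⊕0⊕1⊕1⊕1⊕1⊕0⊕1⊕1⊕1⊕1 = 1
p4 (pos 4,5,6,7,12,13,14,15,20,21,22,23,28,29,30,31): XOR of data positions = 1⊕1⊕1⊕0⊕1⊕0⊕1⊕0⊕1⊕1⊕0⊕0⊕0⊕1⊕1 = 1
p8 (pos 8,9,10,11,12,13,14,15,24,25,26,27,28,29,30,31): XOR of data positions = 1⊕0⊕0⊕0⊕1⊕0⊕1⊕1⊕0⊕1⊕1⊕0⊕0⊕1⊕1 = 0
p16 (pos 16,17,18,19,20,21,22,23,24,25,26,27,28,29,30,31): XOR of data positions = 1⊕1⊕1⊕0⊕1⊕1⊕0⊕1⊕0⊕1⊕1⊕0⊕0⊕1⊕1 = 0
Codeword: 1111111010001010111011010110011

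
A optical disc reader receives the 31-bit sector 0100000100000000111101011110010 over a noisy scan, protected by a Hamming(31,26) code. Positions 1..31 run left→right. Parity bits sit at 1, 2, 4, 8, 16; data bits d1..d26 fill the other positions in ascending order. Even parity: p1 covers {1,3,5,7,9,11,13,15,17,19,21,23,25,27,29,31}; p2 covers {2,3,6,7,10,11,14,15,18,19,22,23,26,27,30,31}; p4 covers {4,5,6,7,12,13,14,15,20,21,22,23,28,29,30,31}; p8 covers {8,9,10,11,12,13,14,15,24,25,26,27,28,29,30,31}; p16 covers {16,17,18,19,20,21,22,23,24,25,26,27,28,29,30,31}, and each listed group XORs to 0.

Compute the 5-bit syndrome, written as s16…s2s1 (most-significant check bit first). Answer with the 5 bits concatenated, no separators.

00110

s1 (pos 1,3,5,7,9,11,13,15,17,19,21,23,25,27,29,31): 0⊕0⊕0⊕0⊕0⊕0⊕0⊕0⊕1⊕1⊕0⊕0⊕1⊕1⊕0⊕0 = 0
s2 (pos 2,3,6,7,10,11,14,15,18,19,22,23,26,27,30,31): 1⊕0⊕0⊕0⊕0⊕0⊕0⊕0⊕1⊕1⊕1⊕0⊕1⊕1⊕1⊕0 = 1
s4 (pos 4,5,6,7,12,13,14,15,20,21,22,23,28,29,30,31): 0⊕0⊕0⊕0⊕0⊕0⊕0⊕0⊕1⊕0⊕1⊕0⊕0⊕0⊕1⊕0 = 1
s8 (pos 8,9,10,11,12,13,14,15,24,25,26,27,28,29,30,31): 1⊕0⊕0⊕0⊕0⊕0⊕0⊕0⊕1⊕1⊕1⊕1⊕0⊕0⊕1⊕0 = 0
s16 (pos 16,17,18,19,20,21,22,23,24,25,26,27,28,29,30,31): 0⊕1⊕1⊕1⊕1⊕0⊕1⊕0⊕1⊕1⊕1⊕1⊕0⊕0⊕1⊕0 = 0
Syndrome s16…s1 = 00110 → error at position 6.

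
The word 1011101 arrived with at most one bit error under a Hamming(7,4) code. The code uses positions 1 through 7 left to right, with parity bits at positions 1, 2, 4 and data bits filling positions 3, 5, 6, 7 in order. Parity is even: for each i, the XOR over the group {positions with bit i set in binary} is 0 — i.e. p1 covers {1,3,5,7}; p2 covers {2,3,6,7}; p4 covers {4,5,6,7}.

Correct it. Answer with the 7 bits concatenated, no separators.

s1 (pos 1,3,5,7): 1⊕1⊕1⊕1 = 0
s2 (pos 2,3,6,7): 0⊕1⊕0⊕1 = 0
s4 (pos 4,5,6,7): 1⊕1⊕0⊕1 = 1
Syndrome s4…s1 = 100 → error at position 4.
Flip position 4: 1011101 → 1010101

1010101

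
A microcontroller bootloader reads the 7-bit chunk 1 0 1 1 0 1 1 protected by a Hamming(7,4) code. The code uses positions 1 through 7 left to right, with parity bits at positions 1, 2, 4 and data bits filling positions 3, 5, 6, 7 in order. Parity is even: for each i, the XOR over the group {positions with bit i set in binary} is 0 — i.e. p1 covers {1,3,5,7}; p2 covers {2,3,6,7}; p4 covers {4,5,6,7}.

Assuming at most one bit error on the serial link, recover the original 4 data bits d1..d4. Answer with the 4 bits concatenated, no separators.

s1 (pos 1,3,5,7): 1⊕1⊕0⊕1 = 1
s2 (pos 2,3,6,7): 0⊕1⊕1⊕1 = 1
s4 (pos 4,5,6,7): 1⊕0⊕1⊕1 = 1
Syndrome s4…s1 = 111 → error at position 7.
Flip position 7: 1011011 → 1011010
Read data bits from positions 3,5,6,7: 1010

1010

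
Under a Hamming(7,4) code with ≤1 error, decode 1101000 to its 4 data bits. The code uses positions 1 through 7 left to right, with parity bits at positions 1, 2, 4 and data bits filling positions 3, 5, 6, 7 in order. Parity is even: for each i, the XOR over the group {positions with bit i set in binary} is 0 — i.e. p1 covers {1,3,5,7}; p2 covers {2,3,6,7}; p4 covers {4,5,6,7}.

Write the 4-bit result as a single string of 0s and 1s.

0001

s1 (pos 1,3,5,7): 1⊕0⊕0⊕0 = 1
s2 (pos 2,3,6,7): 1⊕0⊕0⊕0 = 1
s4 (pos 4,5,6,7): 1⊕0⊕0⊕0 = 1
Syndrome s4…s1 = 111 → error at position 7.
Flip position 7: 1101000 → 1101001
Read data bits from positions 3,5,6,7: 0001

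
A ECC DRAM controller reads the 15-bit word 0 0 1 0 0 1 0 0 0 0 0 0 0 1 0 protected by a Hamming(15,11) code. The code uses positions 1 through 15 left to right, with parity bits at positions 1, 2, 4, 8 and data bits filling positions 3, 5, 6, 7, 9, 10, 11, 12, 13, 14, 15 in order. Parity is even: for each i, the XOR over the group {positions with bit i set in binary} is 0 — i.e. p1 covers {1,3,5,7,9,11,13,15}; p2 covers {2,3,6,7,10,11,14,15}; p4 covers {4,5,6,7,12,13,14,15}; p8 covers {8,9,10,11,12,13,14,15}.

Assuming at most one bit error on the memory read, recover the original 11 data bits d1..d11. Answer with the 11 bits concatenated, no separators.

10100010010

s1 (pos 1,3,5,7,9,11,13,15): 0⊕1⊕0⊕0⊕0⊕0⊕0⊕0 = 1
s2 (pos 2,3,6,7,10,11,14,15): 0⊕1⊕1⊕0⊕0⊕0⊕1⊕0 = 1
s4 (pos 4,5,6,7,12,13,14,15): 0⊕0⊕1⊕0⊕0⊕0⊕1⊕0 = 0
s8 (pos 8,9,10,11,12,13,14,15): 0⊕0⊕0⊕0⊕0⊕0⊕1⊕0 = 1
Syndrome s8…s1 = 1011 → error at position 11.
Flip position 11: 001001000000010 → 001001000010010
Read data bits from positions 3,5,6,7,9,10,11,12,13,14,15: 10100010010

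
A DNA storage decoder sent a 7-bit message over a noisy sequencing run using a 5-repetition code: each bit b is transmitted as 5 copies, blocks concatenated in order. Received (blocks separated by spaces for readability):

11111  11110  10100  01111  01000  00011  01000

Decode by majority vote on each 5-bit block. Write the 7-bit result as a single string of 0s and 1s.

Block 1 (11111): 5 ones → 1
Block 2 (11110): 4 ones → 1
Block 3 (10100): 2 ones → 0
Block 4 (01111): 4 ones → 1
Block 5 (01000): 1 one → 0
Block 6 (00011): 2 ones → 0
Block 7 (01000): 1 one → 0

1101000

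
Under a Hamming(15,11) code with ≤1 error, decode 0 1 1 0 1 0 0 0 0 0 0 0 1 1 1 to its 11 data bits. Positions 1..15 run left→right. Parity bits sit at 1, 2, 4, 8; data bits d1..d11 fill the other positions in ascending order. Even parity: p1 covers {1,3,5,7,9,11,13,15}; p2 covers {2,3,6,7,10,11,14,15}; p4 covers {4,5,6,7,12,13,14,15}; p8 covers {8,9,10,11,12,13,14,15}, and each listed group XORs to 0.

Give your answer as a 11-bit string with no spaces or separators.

s1 (pos 1,3,5,7,9,11,13,15): 0⊕1⊕1⊕0⊕0⊕0⊕1⊕1 = 0
s2 (pos 2,3,6,7,10,11,14,15): 1⊕1⊕0⊕0⊕0⊕0⊕1⊕1 = 0
s4 (pos 4,5,6,7,12,13,14,15): 0⊕1⊕0⊕0⊕0⊕1⊕1⊕1 = 0
s8 (pos 8,9,10,11,12,13,14,15): 0⊕0⊕0⊕0⊕0⊕1⊕1⊕1 = 1
Syndrome s8…s1 = 1000 → error at position 8.
Flip position 8: 011010000000111 → 011010010000111
Read data bits from positions 3,5,6,7,9,10,11,12,13,14,15: 11000000111

11000000111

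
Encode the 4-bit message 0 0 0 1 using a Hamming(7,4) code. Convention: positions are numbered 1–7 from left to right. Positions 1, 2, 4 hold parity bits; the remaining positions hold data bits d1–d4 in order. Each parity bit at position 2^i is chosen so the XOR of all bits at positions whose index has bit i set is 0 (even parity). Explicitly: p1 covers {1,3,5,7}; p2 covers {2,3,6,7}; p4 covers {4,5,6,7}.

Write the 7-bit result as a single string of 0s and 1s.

Place data at non-parity positions: p1 p2 0 p4 0 0 1
p1 (pos 1,3,5,7): XOR of data positions = 0⊕0⊕1 = 1
p2 (pos 2,3,6,7): XOR of data positions = 0⊕0⊕1 = 1
p4 (pos 4,5,6,7): XOR of data positions = 0⊕0⊕1 = 1
Codeword: 1101001

1101001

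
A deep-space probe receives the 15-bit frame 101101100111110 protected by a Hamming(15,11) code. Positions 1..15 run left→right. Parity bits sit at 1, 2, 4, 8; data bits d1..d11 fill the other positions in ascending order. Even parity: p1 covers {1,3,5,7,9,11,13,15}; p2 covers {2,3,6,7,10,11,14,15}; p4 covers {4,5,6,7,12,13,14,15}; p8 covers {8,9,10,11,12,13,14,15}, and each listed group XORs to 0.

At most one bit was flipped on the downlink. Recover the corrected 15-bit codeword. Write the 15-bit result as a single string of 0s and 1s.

101101101111110

s1 (pos 1,3,5,7,9,11,13,15): 1⊕1⊕0⊕1⊕0⊕1⊕1⊕0 = 1
s2 (pos 2,3,6,7,10,11,14,15): 0⊕1⊕1⊕1⊕1⊕1⊕1⊕0 = 0
s4 (pos 4,5,6,7,12,13,14,15): 1⊕0⊕1⊕1⊕1⊕1⊕1⊕0 = 0
s8 (pos 8,9,10,11,12,13,14,15): 0⊕0⊕1⊕1⊕1⊕1⊕1⊕0 = 1
Syndrome s8…s1 = 1001 → error at position 9.
Flip position 9: 101101100111110 → 101101101111110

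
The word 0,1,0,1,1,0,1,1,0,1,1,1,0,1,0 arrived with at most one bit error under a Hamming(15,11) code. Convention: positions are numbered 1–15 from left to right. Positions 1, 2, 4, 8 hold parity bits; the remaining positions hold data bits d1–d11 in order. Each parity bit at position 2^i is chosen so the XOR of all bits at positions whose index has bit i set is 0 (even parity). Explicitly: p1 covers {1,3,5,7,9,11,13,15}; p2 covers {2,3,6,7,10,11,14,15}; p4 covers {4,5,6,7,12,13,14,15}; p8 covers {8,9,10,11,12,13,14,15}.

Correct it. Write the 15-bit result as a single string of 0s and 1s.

010110110111011

s1 (pos 1,3,5,7,9,11,13,15): 0⊕0⊕1⊕1⊕0⊕1⊕0⊕0 = 1
s2 (pos 2,3,6,7,10,11,14,15): 1⊕0⊕0⊕1⊕1⊕1⊕1⊕0 = 1
s4 (pos 4,5,6,7,12,13,14,15): 1⊕1⊕0⊕1⊕1⊕0⊕1⊕0 = 1
s8 (pos 8,9,10,11,12,13,14,15): 1⊕0⊕1⊕1⊕1⊕0⊕1⊕0 = 1
Syndrome s8…s1 = 1111 → error at position 15.
Flip position 15: 010110110111010 → 010110110111011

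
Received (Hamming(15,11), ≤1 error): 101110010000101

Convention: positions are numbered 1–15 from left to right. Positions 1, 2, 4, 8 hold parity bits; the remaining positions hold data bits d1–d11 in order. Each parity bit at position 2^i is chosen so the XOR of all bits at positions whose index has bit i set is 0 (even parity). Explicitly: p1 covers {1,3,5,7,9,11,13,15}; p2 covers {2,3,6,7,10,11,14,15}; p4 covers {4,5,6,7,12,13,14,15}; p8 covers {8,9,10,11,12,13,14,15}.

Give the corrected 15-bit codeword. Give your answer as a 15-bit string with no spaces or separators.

s1 (pos 1,3,5,7,9,11,13,15): 1⊕1⊕1⊕0⊕0⊕0⊕1⊕1 = 1
s2 (pos 2,3,6,7,10,11,14,15): 0⊕1⊕0⊕0⊕0⊕0⊕0⊕1 = 0
s4 (pos 4,5,6,7,12,13,14,15): 1⊕1⊕0⊕0⊕0⊕1⊕0⊕1 = 0
s8 (pos 8,9,10,11,12,13,14,15): 1⊕0⊕0⊕0⊕0⊕1⊕0⊕1 = 1
Syndrome s8…s1 = 1001 → error at position 9.
Flip position 9: 101110010000101 → 101110011000101

101110011000101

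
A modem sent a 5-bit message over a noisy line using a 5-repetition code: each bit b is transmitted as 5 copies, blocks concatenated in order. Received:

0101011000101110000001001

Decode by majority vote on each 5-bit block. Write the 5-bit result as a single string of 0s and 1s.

Block 1 (01010): 2 ones → 0
Block 2 (11000): 2 ones → 0
Block 3 (10111): 4 ones → 1
Block 4 (00000): 0 ones → 0
Block 5 (01001): 2 ones → 0

00100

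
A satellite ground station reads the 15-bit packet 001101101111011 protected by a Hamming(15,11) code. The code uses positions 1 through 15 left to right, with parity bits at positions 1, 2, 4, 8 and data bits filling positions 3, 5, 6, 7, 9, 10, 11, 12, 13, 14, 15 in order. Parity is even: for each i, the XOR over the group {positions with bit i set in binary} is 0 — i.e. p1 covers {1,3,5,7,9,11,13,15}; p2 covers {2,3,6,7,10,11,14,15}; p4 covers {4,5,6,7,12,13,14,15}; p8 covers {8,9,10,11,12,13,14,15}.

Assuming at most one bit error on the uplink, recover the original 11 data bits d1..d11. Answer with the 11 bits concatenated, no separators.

00111111011

s1 (pos 1,3,5,7,9,11,13,15): 0⊕1⊕0⊕1⊕1⊕1⊕0⊕1 = 1
s2 (pos 2,3,6,7,10,11,14,15): 0⊕1⊕1⊕1⊕1⊕1⊕1⊕1 = 1
s4 (pos 4,5,6,7,12,13,14,15): 1⊕0⊕1⊕1⊕1⊕0⊕1⊕1 = 0
s8 (pos 8,9,10,11,12,13,14,15): 0⊕1⊕1⊕1⊕1⊕0⊕1⊕1 = 0
Syndrome s8…s1 = 0011 → error at position 3.
Flip position 3: 001101101111011 → 000101101111011
Read data bits from positions 3,5,6,7,9,10,11,12,13,14,15: 00111111011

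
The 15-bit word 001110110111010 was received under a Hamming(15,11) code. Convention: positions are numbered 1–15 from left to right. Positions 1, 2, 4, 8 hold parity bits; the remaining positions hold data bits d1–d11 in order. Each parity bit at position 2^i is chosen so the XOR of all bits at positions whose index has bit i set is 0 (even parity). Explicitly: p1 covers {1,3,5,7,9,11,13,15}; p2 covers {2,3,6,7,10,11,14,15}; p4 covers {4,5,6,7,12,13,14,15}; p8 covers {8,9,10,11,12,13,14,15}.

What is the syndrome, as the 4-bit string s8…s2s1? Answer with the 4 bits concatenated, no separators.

s1 (pos 1,3,5,7,9,11,13,15): 0⊕1⊕1⊕1⊕0⊕1⊕0⊕0 = 0
s2 (pos 2,3,6,7,10,11,14,15): 0⊕1⊕0⊕1⊕1⊕1⊕1⊕0 = 1
s4 (pos 4,5,6,7,12,13,14,15): 1⊕1⊕0⊕1⊕1⊕0⊕1⊕0 = 1
s8 (pos 8,9,10,11,12,13,14,15): 1⊕0⊕1⊕1⊕1⊕0⊕1⊕0 = 1
Syndrome s8…s1 = 1110 → error at position 14.

1110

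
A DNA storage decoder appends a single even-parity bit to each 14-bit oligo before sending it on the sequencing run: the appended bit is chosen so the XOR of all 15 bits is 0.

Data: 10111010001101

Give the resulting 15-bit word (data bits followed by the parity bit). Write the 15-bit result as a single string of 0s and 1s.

101110100011010

XOR of the 14 data bits: 1⊕0⊕1⊕1⊕1⊕0⊕1⊕0⊕0⊕0⊕1⊕1⊕0⊕1 = 0
Parity bit = 0 (so all 15 bits XOR to 0).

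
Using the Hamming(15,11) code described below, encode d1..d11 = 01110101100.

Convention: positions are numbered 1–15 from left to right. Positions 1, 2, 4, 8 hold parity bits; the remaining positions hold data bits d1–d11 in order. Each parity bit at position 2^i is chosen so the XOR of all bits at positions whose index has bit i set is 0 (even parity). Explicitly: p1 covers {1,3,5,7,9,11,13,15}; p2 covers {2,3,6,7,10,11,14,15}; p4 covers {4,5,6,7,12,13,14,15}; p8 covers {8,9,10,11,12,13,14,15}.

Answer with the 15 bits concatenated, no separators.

110111110101100

Place data at non-parity positions: p1 p2 0 p4 1 1 1 p8 0 1 0 1 1 0 0
p1 (pos 1,3,5,7,9,11,13,15): XOR of data positions = 0⊕1⊕1⊕0⊕0⊕1⊕0 = 1
p2 (pos 2,3,6,7,10,11,14,15): XOR of data positions = 0⊕1⊕1⊕1⊕0⊕0⊕0 = 1
p4 (pos 4,5,6,7,12,13,14,15): XOR of data positions = 1⊕1⊕1⊕1⊕1⊕0⊕0 = 1
p8 (pos 8,9,10,11,12,13,14,15): XOR of data positions = 0⊕1⊕0⊕1⊕1⊕0⊕0 = 1
Codeword: 110111110101100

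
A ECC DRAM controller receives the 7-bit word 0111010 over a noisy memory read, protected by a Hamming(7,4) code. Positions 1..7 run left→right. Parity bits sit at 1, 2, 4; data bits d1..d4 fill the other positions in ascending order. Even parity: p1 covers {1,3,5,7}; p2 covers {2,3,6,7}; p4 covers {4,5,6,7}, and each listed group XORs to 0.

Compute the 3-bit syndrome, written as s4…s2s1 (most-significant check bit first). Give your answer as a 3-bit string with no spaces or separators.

s1 (pos 1,3,5,7): 0⊕1⊕0⊕0 = 1
s2 (pos 2,3,6,7): 1⊕1⊕1⊕0 = 1
s4 (pos 4,5,6,7): 1⊕0⊕1⊕0 = 0
Syndrome s4…s1 = 011 → error at position 3.

011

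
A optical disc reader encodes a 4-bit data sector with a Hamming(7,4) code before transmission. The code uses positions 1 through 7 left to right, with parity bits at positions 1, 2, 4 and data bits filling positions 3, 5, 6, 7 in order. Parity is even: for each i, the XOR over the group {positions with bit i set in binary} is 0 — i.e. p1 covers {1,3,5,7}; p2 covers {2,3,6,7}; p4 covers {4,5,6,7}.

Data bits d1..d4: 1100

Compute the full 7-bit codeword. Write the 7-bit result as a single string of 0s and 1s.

Place data at non-parity positions: p1 p2 1 p4 1 0 0
p1 (pos 1,3,5,7): XOR of data positions = 1⊕1⊕0 = 0
p2 (pos 2,3,6,7): XOR of data positions = 1⊕0⊕0 = 1
p4 (pos 4,5,6,7): XOR of data positions = 1⊕0⊕0 = 1
Codeword: 0111100

0111100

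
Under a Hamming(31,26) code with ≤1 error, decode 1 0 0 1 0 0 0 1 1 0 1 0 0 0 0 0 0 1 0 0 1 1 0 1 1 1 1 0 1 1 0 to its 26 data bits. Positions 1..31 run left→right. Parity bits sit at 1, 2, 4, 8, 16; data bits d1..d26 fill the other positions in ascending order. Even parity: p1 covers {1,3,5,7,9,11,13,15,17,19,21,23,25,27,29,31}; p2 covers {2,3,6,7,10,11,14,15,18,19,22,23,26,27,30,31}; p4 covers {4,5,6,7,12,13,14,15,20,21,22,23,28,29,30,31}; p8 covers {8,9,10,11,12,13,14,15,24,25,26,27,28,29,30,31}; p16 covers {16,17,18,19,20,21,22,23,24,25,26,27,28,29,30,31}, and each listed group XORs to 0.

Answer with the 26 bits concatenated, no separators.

00001010000010011011110010

s1 (pos 1,3,5,7,9,11,13,15,17,19,21,23,25,27,29,31): 1⊕0⊕0⊕0⊕1⊕1⊕0⊕0⊕0⊕0⊕1⊕0⊕1⊕1⊕1⊕0 = 1
s2 (pos 2,3,6,7,10,11,14,15,18,19,22,23,26,27,30,31): 0⊕0⊕0⊕0⊕0⊕1⊕0⊕0⊕1⊕0⊕1⊕0⊕1⊕1⊕1⊕0 = 0
s4 (pos 4,5,6,7,12,13,14,15,20,21,22,23,28,29,30,31): 1⊕0⊕0⊕0⊕0⊕0⊕0⊕0⊕0⊕1⊕1⊕0⊕0⊕1⊕1⊕0 = 1
s8 (pos 8,9,10,11,12,13,14,15,24,25,26,27,28,29,30,31): 1⊕1⊕0⊕1⊕0⊕0⊕0⊕0⊕1⊕1⊕1⊕1⊕0⊕1⊕1⊕0 = 1
s16 (pos 16,17,18,19,20,21,22,23,24,25,26,27,28,29,30,31): 0⊕0⊕1⊕0⊕0⊕1⊕1⊕0⊕1⊕1⊕1⊕1⊕0⊕1⊕1⊕0 = 1
Syndrome s16…s1 = 11101 → error at position 29.
Flip position 29: 1001000110100000010011011110110 → 1001000110100000010011011110010
Read data bits from positions 3,5,6,7,9,10,11,12,13,14,15,17,18,19,20,21,22,23,24,25,26,27,28,29,30,31: 00001010000010011011110010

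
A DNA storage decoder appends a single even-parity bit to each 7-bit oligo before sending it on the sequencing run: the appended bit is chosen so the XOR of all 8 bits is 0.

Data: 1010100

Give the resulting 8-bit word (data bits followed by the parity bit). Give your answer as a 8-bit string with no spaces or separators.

XOR of the 7 data bits: 1⊕0⊕1⊕0⊕1⊕0⊕0 = 1
Parity bit = 1 (so all 8 bits XOR to 0).

10101001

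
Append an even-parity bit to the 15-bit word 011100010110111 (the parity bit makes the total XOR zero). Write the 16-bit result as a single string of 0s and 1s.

XOR of the 15 data bits: 0⊕1⊕1⊕1⊕0⊕0⊕0⊕1⊕0⊕1⊕1⊕0⊕1⊕1⊕1 = 1
Parity bit = 1 (so all 16 bits XOR to 0).

0111000101101111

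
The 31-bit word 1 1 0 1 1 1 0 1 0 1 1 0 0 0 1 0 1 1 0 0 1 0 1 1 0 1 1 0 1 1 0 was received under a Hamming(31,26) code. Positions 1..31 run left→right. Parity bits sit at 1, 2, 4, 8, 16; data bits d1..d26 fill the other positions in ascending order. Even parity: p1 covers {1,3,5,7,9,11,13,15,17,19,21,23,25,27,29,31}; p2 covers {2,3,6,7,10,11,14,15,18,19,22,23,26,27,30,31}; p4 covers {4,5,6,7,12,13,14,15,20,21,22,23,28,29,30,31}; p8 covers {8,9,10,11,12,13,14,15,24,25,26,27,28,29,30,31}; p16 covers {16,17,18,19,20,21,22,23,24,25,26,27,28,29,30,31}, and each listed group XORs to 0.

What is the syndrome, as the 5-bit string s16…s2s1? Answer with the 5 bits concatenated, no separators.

s1 (pos 1,3,5,7,9,11,13,15,17,19,21,23,25,27,29,31): 1⊕0⊕1⊕0⊕0⊕1⊕0⊕1⊕1⊕0⊕1⊕1⊕0⊕1⊕1⊕0 = 1
s2 (pos 2,3,6,7,10,11,14,15,18,19,22,23,26,27,30,31): 1⊕0⊕1⊕0⊕1⊕1⊕0⊕1⊕1⊕0⊕0⊕1⊕1⊕1⊕1⊕0 = 0
s4 (pos 4,5,6,7,12,13,14,15,20,21,22,23,28,29,30,31): 1⊕1⊕1⊕0⊕0⊕0⊕0⊕1⊕0⊕1⊕0⊕1⊕0⊕1⊕1⊕0 = 0
s8 (pos 8,9,10,11,12,13,14,15,24,25,26,27,28,29,30,31): 1⊕0⊕1⊕1⊕0⊕0⊕0⊕1⊕1⊕0⊕1⊕1⊕0⊕1⊕1⊕0 = 1
s16 (pos 16,17,18,19,20,21,22,23,24,25,26,27,28,29,30,31): 0⊕1⊕1⊕0⊕0⊕1⊕0⊕1⊕1⊕0⊕1⊕1⊕0⊕1⊕1⊕0 = 1
Syndrome s16…s1 = 11001 → error at position 25.

11001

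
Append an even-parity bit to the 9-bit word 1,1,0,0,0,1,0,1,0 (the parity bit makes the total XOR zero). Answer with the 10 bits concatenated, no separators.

XOR of the 9 data bits: 1⊕1⊕0⊕0⊕0⊕1⊕0⊕1⊕0 = 0
Parity bit = 0 (so all 10 bits XOR to 0).

1100010100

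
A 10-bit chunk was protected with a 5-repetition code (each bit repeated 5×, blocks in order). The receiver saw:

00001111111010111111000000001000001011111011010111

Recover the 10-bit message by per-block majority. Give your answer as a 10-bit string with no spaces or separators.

Block 1 (00001): 1 one → 0
Block 2 (11111): 5 ones → 1
Block 3 (10101): 3 ones → 1
Block 4 (11111): 5 ones → 1
Block 5 (00000): 0 ones → 0
Block 6 (00010): 1 one → 0
Block 7 (00001): 1 one → 0
Block 8 (01111): 4 ones → 1
Block 9 (10110): 3 ones → 1
Block 10 (10111): 4 ones → 1

0111000111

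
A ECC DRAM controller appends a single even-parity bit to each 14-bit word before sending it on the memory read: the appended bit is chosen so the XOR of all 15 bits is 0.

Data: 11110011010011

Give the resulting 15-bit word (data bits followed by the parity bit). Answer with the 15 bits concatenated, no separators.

XOR of the 14 data bits: 1⊕1⊕1⊕1⊕0⊕0⊕1⊕1⊕0⊕1⊕0⊕0⊕1⊕1 = 1
Parity bit = 1 (so all 15 bits XOR to 0).

111100110100111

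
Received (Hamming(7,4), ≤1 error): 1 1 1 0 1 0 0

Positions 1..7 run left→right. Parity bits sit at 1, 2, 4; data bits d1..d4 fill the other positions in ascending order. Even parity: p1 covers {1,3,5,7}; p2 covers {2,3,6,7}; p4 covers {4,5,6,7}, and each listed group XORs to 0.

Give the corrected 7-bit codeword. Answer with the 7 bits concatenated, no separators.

1110000

s1 (pos 1,3,5,7): 1⊕1⊕1⊕0 = 1
s2 (pos 2,3,6,7): 1⊕1⊕0⊕0 = 0
s4 (pos 4,5,6,7): 0⊕1⊕0⊕0 = 1
Syndrome s4…s1 = 101 → error at position 5.
Flip position 5: 1110100 → 1110000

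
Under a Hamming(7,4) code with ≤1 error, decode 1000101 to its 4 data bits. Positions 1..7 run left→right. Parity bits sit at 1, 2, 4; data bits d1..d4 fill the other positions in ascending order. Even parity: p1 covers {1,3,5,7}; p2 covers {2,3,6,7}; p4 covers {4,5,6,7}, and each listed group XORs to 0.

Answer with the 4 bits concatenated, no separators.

1101

s1 (pos 1,3,5,7): 1⊕0⊕1⊕1 = 1
s2 (pos 2,3,6,7): 0⊕0⊕0⊕1 = 1
s4 (pos 4,5,6,7): 0⊕1⊕0⊕1 = 0
Syndrome s4…s1 = 011 → error at position 3.
Flip position 3: 1000101 → 1010101
Read data bits from positions 3,5,6,7: 1101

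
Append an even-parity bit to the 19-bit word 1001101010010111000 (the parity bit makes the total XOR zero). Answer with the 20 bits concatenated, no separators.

10011010100101110001

XOR of the 19 data bits: 1⊕0⊕0⊕1⊕1⊕0⊕1⊕0⊕1⊕0⊕0⊕1⊕0⊕1⊕1⊕1⊕0⊕0⊕0 = 1
Parity bit = 1 (so all 20 bits XOR to 0).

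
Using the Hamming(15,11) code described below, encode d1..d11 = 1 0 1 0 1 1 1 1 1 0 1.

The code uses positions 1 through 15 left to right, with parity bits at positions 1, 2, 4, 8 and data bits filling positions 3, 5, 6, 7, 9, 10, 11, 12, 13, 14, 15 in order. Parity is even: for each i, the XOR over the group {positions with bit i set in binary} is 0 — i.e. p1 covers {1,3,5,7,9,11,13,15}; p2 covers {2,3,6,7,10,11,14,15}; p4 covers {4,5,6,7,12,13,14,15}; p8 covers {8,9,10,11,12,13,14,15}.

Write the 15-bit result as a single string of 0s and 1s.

111001001111101

Place data at non-parity positions: p1 p2 1 p4 0 1 0 p8 1 1 1 1 1 0 1
p1 (pos 1,3,5,7,9,11,13,15): XOR of data positions = 1⊕0⊕0⊕1⊕1⊕1⊕1 = 1
p2 (pos 2,3,6,7,10,11,14,15): XOR of data positions = 1⊕1⊕0⊕1⊕1⊕0⊕1 = 1
p4 (pos 4,5,6,7,12,13,14,15): XOR of data positions = 0⊕1⊕0⊕1⊕1⊕0⊕1 = 0
p8 (pos 8,9,10,11,12,13,14,15): XOR of data positions = 1⊕1⊕1⊕1⊕1⊕0⊕1 = 0
Codeword: 111001001111101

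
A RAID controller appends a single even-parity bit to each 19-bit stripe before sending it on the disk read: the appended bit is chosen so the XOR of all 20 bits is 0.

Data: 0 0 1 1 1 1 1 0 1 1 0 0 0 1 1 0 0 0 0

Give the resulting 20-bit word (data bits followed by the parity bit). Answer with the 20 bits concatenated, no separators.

00111110110001100001

XOR of the 19 data bits: 0⊕0⊕1⊕1⊕1⊕1⊕1⊕0⊕1⊕1⊕0⊕0⊕0⊕1⊕1⊕0⊕0⊕0⊕0 = 1
Parity bit = 1 (so all 20 bits XOR to 0).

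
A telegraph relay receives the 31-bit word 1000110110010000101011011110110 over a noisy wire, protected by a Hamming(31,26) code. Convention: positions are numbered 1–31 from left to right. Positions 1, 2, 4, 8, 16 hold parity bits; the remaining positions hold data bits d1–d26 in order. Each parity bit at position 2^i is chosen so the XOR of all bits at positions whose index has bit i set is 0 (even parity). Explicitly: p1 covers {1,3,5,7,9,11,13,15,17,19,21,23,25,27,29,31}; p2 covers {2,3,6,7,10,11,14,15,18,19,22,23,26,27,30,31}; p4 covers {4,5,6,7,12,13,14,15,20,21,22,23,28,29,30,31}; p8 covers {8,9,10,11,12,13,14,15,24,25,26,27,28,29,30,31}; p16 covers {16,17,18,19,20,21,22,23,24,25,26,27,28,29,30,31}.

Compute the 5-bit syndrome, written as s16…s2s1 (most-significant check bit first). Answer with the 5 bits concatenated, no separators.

01101

s1 (pos 1,3,5,7,9,11,13,15,17,19,21,23,25,27,29,31): 1⊕0⊕1⊕0⊕1⊕0⊕0⊕0⊕1⊕1⊕1⊕0⊕1⊕1⊕1⊕0 = 1
s2 (pos 2,3,6,7,10,11,14,15,18,19,22,23,26,27,30,31): 0⊕0⊕1⊕0⊕0⊕0⊕0⊕0⊕0⊕1⊕1⊕0⊕1⊕1⊕1⊕0 = 0
s4 (pos 4,5,6,7,12,13,14,15,20,21,22,23,28,29,30,31): 0⊕1⊕1⊕0⊕1⊕0⊕0⊕0⊕0⊕1⊕1⊕0⊕0⊕1⊕1⊕0 = 1
s8 (pos 8,9,10,11,12,13,14,15,24,25,26,27,28,29,30,31): 1⊕1⊕0⊕0⊕1⊕0⊕0⊕0⊕1⊕1⊕1⊕1⊕0⊕1⊕1⊕0 = 1
s16 (pos 16,17,18,19,20,21,22,23,24,25,26,27,28,29,30,31): 0⊕1⊕0⊕1⊕0⊕1⊕1⊕0⊕1⊕1⊕1⊕1⊕0⊕1⊕1⊕0 = 0
Syndrome s16…s1 = 01101 → error at position 13.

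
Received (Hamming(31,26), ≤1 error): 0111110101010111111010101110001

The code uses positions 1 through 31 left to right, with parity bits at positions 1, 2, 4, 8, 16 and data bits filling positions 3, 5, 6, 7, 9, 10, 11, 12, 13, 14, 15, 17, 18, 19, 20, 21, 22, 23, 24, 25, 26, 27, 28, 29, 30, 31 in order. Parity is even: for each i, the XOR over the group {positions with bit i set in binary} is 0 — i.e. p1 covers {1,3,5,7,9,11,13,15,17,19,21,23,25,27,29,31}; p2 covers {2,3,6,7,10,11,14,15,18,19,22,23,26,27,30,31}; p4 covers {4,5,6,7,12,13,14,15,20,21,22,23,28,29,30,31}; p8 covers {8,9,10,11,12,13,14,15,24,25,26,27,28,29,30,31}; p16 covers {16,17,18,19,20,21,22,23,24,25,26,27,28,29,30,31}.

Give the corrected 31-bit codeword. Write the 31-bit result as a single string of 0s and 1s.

s1 (pos 1,3,5,7,9,11,13,15,17,19,21,23,25,27,29,31): 0⊕1⊕1⊕0⊕0⊕0⊕0⊕1⊕1⊕1⊕1⊕1⊕1⊕1⊕0⊕1 = 0
s2 (pos 2,3,6,7,10,11,14,15,18,19,22,23,26,27,30,31): 1⊕1⊕1⊕0⊕1⊕0⊕1⊕1⊕1⊕1⊕0⊕1⊕1⊕1⊕0⊕1 = 0
s4 (pos 4,5,6,7,12,13,14,15,20,21,22,23,28,29,30,31): 1⊕1⊕1⊕0⊕1⊕0⊕1⊕1⊕0⊕1⊕0⊕1⊕0⊕0⊕0⊕1 = 1
s8 (pos 8,9,10,11,12,13,14,15,24,25,26,27,28,29,30,31): 1⊕0⊕1⊕0⊕1⊕0⊕1⊕1⊕0⊕1⊕1⊕1⊕0⊕0⊕0⊕1 = 1
s16 (pos 16,17,18,19,20,21,22,23,24,25,26,27,28,29,30,31): 1⊕1⊕1⊕1⊕0⊕1⊕0⊕1⊕0⊕1⊕1⊕1⊕0⊕0⊕0⊕1 = 0
Syndrome s16…s1 = 01100 → error at position 12.
Flip position 12: 0111110101010111111010101110001 → 0111110101000111111010101110001

0111110101000111111010101110001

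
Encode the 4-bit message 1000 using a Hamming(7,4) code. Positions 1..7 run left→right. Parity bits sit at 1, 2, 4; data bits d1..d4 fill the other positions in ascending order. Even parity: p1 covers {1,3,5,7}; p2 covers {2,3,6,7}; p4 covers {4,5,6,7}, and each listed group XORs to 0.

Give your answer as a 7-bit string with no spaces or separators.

1110000

Place data at non-parity positions: p1 p2 1 p4 0 0 0
p1 (pos 1,3,5,7): XOR of data positions = 1⊕0⊕0 = 1
p2 (pos 2,3,6,7): XOR of data positions = 1⊕0⊕0 = 1
p4 (pos 4,5,6,7): XOR of data positions = 0⊕0⊕0 = 0
Codeword: 1110000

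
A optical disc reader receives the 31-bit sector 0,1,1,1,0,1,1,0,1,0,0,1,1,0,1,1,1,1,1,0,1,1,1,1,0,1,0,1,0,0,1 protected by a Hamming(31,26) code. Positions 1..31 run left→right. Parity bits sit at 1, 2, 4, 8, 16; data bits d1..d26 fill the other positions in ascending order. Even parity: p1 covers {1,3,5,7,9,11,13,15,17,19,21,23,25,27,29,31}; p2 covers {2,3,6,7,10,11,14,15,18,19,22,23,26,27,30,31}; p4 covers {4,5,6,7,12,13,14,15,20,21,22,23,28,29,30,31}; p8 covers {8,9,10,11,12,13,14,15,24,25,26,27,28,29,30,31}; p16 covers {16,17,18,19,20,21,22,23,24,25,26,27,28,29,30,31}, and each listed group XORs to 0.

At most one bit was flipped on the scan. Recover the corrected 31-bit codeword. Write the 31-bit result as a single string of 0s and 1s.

0111011010011011111010110101001

s1 (pos 1,3,5,7,9,11,13,15,17,19,21,23,25,27,29,31): 0⊕1⊕0⊕1⊕1⊕0⊕1⊕1⊕1⊕1⊕1⊕1⊕0⊕0⊕0⊕1 = 0
s2 (pos 2,3,6,7,10,11,14,15,18,19,22,23,26,27,30,31): 1⊕1⊕1⊕1⊕0⊕0⊕0⊕1⊕1⊕1⊕1⊕1⊕1⊕0⊕0⊕1 = 1
s4 (pos 4,5,6,7,12,13,14,15,20,21,22,23,28,29,30,31): 1⊕0⊕1⊕1⊕1⊕1⊕0⊕1⊕0⊕1⊕1⊕1⊕1⊕0⊕0⊕1 = 1
s8 (pos 8,9,10,11,12,13,14,15,24,25,26,27,28,29,30,31): 0⊕1⊕0⊕0⊕1⊕1⊕0⊕1⊕1⊕0⊕1⊕0⊕1⊕0⊕0⊕1 = 0
s16 (pos 16,17,18,19,20,21,22,23,24,25,26,27,28,29,30,31): 1⊕1⊕1⊕1⊕0⊕1⊕1⊕1⊕1⊕0⊕1⊕0⊕1⊕0⊕0⊕1 = 1
Syndrome s16…s1 = 10110 → error at position 22.
Flip position 22: 0111011010011011111011110101001 → 0111011010011011111010110101001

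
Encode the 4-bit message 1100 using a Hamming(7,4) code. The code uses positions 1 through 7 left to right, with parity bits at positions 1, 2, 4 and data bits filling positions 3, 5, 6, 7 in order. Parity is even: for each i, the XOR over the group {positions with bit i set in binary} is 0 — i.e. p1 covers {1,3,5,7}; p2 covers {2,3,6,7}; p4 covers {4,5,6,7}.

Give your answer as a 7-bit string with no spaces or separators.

0111100

Place data at non-parity positions: p1 p2 1 p4 1 0 0
p1 (pos 1,3,5,7): XOR of data positions = 1⊕1⊕0 = 0
p2 (pos 2,3,6,7): XOR of data positions = 1⊕0⊕0 = 1
p4 (pos 4,5,6,7): XOR of data positions = 1⊕0⊕0 = 1
Codeword: 0111100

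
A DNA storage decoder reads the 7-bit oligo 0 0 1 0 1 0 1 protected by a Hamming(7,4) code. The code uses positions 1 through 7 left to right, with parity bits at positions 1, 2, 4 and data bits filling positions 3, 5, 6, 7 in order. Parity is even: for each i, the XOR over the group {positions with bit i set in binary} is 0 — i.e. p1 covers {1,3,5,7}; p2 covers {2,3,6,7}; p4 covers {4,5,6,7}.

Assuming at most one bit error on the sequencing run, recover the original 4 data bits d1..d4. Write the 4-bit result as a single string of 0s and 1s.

s1 (pos 1,3,5,7): 0⊕1⊕1⊕1 = 1
s2 (pos 2,3,6,7): 0⊕1⊕0⊕1 = 0
s4 (pos 4,5,6,7): 0⊕1⊕0⊕1 = 0
Syndrome s4…s1 = 001 → error at position 1.
Flip position 1: 0010101 → 1010101
Read data bits from positions 3,5,6,7: 1101

1101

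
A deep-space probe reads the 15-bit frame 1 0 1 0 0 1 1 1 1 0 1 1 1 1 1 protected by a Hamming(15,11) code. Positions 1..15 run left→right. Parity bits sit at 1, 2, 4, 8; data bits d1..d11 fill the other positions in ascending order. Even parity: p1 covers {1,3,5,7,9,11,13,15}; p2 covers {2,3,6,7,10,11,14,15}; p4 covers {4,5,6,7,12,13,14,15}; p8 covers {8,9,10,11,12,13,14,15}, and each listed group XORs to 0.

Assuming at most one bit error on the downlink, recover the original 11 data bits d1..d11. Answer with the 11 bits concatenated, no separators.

10110011111

s1 (pos 1,3,5,7,9,11,13,15): 1⊕1⊕0⊕1⊕1⊕1⊕1⊕1 = 1
s2 (pos 2,3,6,7,10,11,14,15): 0⊕1⊕1⊕1⊕0⊕1⊕1⊕1 = 0
s4 (pos 4,5,6,7,12,13,14,15): 0⊕0⊕1⊕1⊕1⊕1⊕1⊕1 = 0
s8 (pos 8,9,10,11,12,13,14,15): 1⊕1⊕0⊕1⊕1⊕1⊕1⊕1 = 1
Syndrome s8…s1 = 1001 → error at position 9.
Flip position 9: 101001111011111 → 101001110011111
Read data bits from positions 3,5,6,7,9,10,11,12,13,14,15: 10110011111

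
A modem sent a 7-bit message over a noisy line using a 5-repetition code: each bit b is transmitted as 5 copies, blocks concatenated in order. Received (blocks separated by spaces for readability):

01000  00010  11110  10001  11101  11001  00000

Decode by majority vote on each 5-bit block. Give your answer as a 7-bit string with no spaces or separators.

0010110

Block 1 (01000): 1 one → 0
Block 2 (00010): 1 one → 0
Block 3 (11110): 4 ones → 1
Block 4 (10001): 2 ones → 0
Block 5 (11101): 4 ones → 1
Block 6 (11001): 3 ones → 1
Block 7 (00000): 0 ones → 0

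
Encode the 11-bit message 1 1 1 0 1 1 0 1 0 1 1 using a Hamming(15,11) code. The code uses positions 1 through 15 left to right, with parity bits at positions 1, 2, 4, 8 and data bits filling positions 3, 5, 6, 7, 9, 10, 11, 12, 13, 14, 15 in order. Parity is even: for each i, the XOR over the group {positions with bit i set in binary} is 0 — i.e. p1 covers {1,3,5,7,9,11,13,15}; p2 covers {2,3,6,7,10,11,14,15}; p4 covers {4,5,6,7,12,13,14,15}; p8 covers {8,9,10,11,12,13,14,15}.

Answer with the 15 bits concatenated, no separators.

Place data at non-parity positions: p1 p2 1 p4 1 1 0 p8 1 1 0 1 0 1 1
p1 (pos 1,3,5,7,9,11,13,15): XOR of data positions = 1⊕1⊕0⊕1⊕0⊕0⊕1 = 0
p2 (pos 2,3,6,7,10,11,14,15): XOR of data positions = 1⊕1⊕0⊕1⊕0⊕1⊕1 = 1
p4 (pos 4,5,6,7,12,13,14,15): XOR of data positions = 1⊕1⊕0⊕1⊕0⊕1⊕1 = 1
p8 (pos 8,9,10,11,12,13,14,15): XOR of data positions = 1⊕1⊕0⊕1⊕0⊕1⊕1 = 1
Codeword: 011111011101011

011111011101011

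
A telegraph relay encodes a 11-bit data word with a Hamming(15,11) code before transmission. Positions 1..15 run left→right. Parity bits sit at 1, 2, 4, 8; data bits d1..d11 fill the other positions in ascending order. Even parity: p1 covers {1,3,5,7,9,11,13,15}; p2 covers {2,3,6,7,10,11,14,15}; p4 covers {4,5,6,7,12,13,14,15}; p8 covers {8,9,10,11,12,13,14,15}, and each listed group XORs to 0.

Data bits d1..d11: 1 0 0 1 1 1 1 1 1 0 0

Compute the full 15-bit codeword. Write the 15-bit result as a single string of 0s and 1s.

101100111111100

Place data at non-parity positions: p1 p2 1 p4 0 0 1 p8 1 1 1 1 1 0 0
p1 (pos 1,3,5,7,9,11,13,15): XOR of data positions = 1⊕0⊕1⊕1⊕1⊕1⊕0 = 1
p2 (pos 2,3,6,7,10,11,14,15): XOR of data positions = 1⊕0⊕1⊕1⊕1⊕0⊕0 = 0
p4 (pos 4,5,6,7,12,13,14,15): XOR of data positions = 0⊕0⊕1⊕1⊕1⊕0⊕0 = 1
p8 (pos 8,9,10,11,12,13,14,15): XOR of data positions = 1⊕1⊕1⊕1⊕1⊕0⊕0 = 1
Codeword: 101100111111100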